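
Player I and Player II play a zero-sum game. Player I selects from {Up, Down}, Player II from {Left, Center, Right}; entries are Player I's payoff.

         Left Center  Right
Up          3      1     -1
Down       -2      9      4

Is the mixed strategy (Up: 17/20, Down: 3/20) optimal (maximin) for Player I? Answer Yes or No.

Against Left this mix gives (17/20)·3 + (3/20)·(-2) = 9/4.
Against Center this mix gives (17/20)·1 + (3/20)·9 = 11/5.
Against Right this mix gives (17/20)·(-1) + (3/20)·4 = -1/4.
Player II will play Right, holding Player I to -1/4. Shifting weight toward the row that does better against Right would raise this floor (the equalizing mix achieves 1 against both Right and Left), so the proposed strategy is not optimal.

No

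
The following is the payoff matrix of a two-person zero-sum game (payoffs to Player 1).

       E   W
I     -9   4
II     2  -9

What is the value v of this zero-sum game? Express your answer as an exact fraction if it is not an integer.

Row minima: I → -9, II → -9; maximin = -9.
Column maxima: E → 2, W → 4; minimax = 2.
-9 ≠ 2, so there is no saddle point; optimal play is mixed.
Let Player 1 play I with probability p. Expected payoff against E: (-9)p + 2(1−p) = −11p + 2; against W: 4p + (-9)(1−p) = 13p − 9.
Setting these equal: −11p + 2 = 13p − 9 ⇒ −24p = -11 ⇒ p = 11/24, and the value is (-11)·(11/24) + 2 = -73/24.
For Player 2: with q = P(E), equating I's and II's payoffs gives −13q + 4 = 11q − 9 ⇒ q = 13/24.

-73/24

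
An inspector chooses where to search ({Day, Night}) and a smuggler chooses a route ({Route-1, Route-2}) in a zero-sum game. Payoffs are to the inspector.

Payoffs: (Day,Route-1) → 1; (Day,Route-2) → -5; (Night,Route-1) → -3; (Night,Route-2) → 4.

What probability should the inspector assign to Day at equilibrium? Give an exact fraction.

Row minima: Day → -5, Night → -3; maximin = -3.
Column maxima: Route-1 → 1, Route-2 → 4; minimax = 1.
-3 ≠ 1, so there is no saddle point; optimal play is mixed.
Let the inspector play Day with probability p. Expected payoff against Route-1: 1p + (-3)(1−p) = 4p − 3; against Route-2: (-5)p + 4(1−p) = −9p + 4.
Setting these equal: 4p − 3 = −9p + 4 ⇒ 13p = 7 ⇒ p = 7/13, and the value is (4)·(7/13) − 3 = -11/13.
For the smuggler: with q = P(Route-1), equating Day's and Night's payoffs gives 6q − 5 = −7q + 4 ⇒ q = 9/13.

7/13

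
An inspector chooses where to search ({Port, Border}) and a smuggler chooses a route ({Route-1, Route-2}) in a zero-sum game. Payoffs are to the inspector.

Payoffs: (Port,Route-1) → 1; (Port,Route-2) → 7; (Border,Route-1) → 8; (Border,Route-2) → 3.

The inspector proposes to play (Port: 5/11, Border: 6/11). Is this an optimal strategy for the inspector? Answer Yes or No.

Yes

Against Route-1 this mix gives (5/11)·1 + (6/11)·8 = 53/11.
Against Route-2 this mix gives (5/11)·7 + (6/11)·3 = 53/11.
All of the smuggler's active replies (Route-1, Route-2) yield 53/11, and no column does worse for the inspector. The mix makes the smuggler indifferent and guarantees 53/11, so it is optimal.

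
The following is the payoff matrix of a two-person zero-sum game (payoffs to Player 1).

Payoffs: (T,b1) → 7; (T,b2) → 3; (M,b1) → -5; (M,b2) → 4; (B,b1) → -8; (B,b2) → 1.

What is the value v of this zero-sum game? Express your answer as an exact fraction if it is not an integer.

Row minima: T → 3, M → -5, B → -8; maximin = 3.
Column maxima: b1 → 7, b2 → 4; minimax = 4.
3 ≠ 4, so there is no saddle point; optimal play is mixed.
B is strictly dominated by T, so Player 1 never plays it.
On the remaining 2×2 (T, M vs b1, b2):
Let Player 1 play T with probability p. Expected payoff against b1: 7p + (-5)(1−p) = 12p − 5; against b2: 3p + 4(1−p) = −p + 4.
Setting these equal: 12p − 5 = −p + 4 ⇒ 13p = 9 ⇒ p = 9/13, and the value is (12)·(9/13) − 5 = 43/13.
For Player 2: with q = P(b1), equating T's and M's payoffs gives 4q + 3 = −9q + 4 ⇒ q = 1/13.

43/13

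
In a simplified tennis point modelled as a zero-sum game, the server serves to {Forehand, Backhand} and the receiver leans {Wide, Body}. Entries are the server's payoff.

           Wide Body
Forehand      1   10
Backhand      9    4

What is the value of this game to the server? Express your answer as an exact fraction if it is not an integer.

Row minima: Forehand → 1, Backhand → 4; maximin = 4.
Column maxima: Wide → 9, Body → 10; minimax = 9.
4 ≠ 9, so there is no saddle point; optimal play is mixed.
Let the server play Forehand with probability p. Expected payoff against Wide: 1p + 9(1−p) = −8p + 9; against Body: 10p + 4(1−p) = 6p + 4.
Setting these equal: −8p + 9 = 6p + 4 ⇒ −14p = -5 ⇒ p = 5/14, and the value is (-8)·(5/14) + 9 = 43/7.
For the receiver: with q = P(Wide), equating Forehand's and Backhand's payoffs gives −9q + 10 = 5q + 4 ⇒ q = 3/7.

43/7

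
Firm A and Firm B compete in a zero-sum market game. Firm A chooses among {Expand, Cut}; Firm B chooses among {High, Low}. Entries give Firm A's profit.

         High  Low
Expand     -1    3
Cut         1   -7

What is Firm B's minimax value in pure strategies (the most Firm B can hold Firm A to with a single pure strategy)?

1

Column maxima: High → 1, Low → 3.
The smallest of these is 1.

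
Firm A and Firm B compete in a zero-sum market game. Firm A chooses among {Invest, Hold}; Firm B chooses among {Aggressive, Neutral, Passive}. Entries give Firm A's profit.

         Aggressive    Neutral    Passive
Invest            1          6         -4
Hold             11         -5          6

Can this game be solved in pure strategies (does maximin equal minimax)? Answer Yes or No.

No

Row minima: Invest → -4, Hold → -5; maximin = -4.
Column maxima: Aggressive → 11, Neutral → 6, Passive → 6; minimax = 6.
-4 ≠ 6, so no pure-strategy equilibrium exists.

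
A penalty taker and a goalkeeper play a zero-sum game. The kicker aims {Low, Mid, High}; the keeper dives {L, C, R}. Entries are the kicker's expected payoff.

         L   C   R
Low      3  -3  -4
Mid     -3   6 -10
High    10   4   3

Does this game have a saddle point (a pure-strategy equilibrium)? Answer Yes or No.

Yes

Row minima: Low → -4, Mid → -10, High → 3; maximin = 3.
Column maxima: L → 10, C → 6, R → 3; minimax = 3.
maximin = minimax = 3, so a saddle point exists.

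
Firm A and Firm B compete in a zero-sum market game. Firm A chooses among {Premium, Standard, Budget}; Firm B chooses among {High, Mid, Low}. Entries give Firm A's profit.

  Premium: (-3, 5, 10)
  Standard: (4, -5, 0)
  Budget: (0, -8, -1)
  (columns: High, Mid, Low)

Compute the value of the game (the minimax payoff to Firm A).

Row minima: Premium → -3, Standard → -5, Budget → -8; maximin = -3.
Column maxima: High → 4, Mid → 5, Low → 10; minimax = 4.
-3 ≠ 4, so there is no saddle point; optimal play is mixed.
Budget is strictly dominated by Standard, so Firm A never plays it.
Low is strictly dominated by Mid (it gives Firm A strictly more in every row), so Firm B never plays it.
On the remaining 2×2 (Premium, Standard vs High, Mid):
Let Firm A play Premium with probability p. Expected payoff against High: (-3)p + 4(1−p) = −7p + 4; against Mid: 5p + (-5)(1−p) = 10p − 5.
Setting these equal: −7p + 4 = 10p − 5 ⇒ −17p = -9 ⇒ p = 9/17, and the value is (-7)·(9/17) + 4 = 5/17.
For Firm B: with q = P(High), equating Premium's and Standard's payoffs gives −8q + 5 = 9q − 5 ⇒ q = 10/17.

5/17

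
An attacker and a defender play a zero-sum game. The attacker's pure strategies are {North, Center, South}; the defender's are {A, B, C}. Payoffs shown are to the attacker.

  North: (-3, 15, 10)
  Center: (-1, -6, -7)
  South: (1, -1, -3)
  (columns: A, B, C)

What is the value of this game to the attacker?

Row minima: North → -3, Center → -7, South → -3; maximin = -3.
Column maxima: A → 1, B → 15, C → 10; minimax = 1.
-3 ≠ 1, so there is no saddle point; optimal play is mixed.
Center is strictly dominated by South, so the attacker never plays it.
B is strictly dominated by C (it gives the attacker strictly more in every row), so the defender never plays it.
On the remaining 2×2 (North, South vs A, C):
Let the attacker play North with probability p. Expected payoff against A: (-3)p + 1(1−p) = −4p + 1; against C: 10p + (-3)(1−p) = 13p − 3.
Setting these equal: −4p + 1 = 13p − 3 ⇒ −17p = -4 ⇒ p = 4/17, and the value is (-4)·(4/17) + 1 = 1/17.
For the defender: with q = P(A), equating North's and South's payoffs gives −13q + 10 = 4q − 3 ⇒ q = 13/17.

1/17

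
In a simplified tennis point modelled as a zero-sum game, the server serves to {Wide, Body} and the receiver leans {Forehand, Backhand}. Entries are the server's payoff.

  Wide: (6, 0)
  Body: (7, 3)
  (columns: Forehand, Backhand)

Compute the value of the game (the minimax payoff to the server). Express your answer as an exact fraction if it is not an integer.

3

Row minima: Wide → 0, Body → 3; maximin = 3.
Column maxima: Forehand → 7, Backhand → 3; minimax = 3.
Since maximin = minimax = 3, there is a saddle point and the value is 3.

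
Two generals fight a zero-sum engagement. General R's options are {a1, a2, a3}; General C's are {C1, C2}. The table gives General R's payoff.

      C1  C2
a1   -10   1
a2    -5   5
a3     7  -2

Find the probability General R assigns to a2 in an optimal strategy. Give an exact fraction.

9/19

Row minima: a1 → -10, a2 → -5, a3 → -2; maximin = -2.
Column maxima: C1 → 7, C2 → 5; minimax = 5.
-2 ≠ 5, so there is no saddle point; optimal play is mixed.
a1 is strictly dominated by a2, so General R never plays it.
On the remaining 2×2 (a2, a3 vs C1, C2):
Let General R play a2 with probability p. Expected payoff against C1: (-5)p + 7(1−p) = −12p + 7; against C2: 5p + (-2)(1−p) = 7p − 2.
Setting these equal: −12p + 7 = 7p − 2 ⇒ −19p = -9 ⇒ p = 9/19, and the value is (-12)·(9/19) + 7 = 25/19.
For General C: with q = P(C1), equating a2's and a3's payoffs gives −10q + 5 = 9q − 2 ⇒ q = 7/19.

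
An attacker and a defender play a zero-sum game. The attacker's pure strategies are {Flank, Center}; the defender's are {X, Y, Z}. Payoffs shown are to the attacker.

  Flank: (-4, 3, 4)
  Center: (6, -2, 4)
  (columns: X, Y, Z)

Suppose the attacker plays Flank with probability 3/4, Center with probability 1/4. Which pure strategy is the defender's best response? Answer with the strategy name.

X

If the defender plays X, the attacker's expected payoff is (3/4)·(-4) + (1/4)·6 = -3/2.
If the defender plays Y, the attacker's expected payoff is (3/4)·3 + (1/4)·(-2) = 7/4.
If the defender plays Z, the attacker's expected payoff is (3/4)·4 + (1/4)·4 = 4.
The defender minimizes the attacker's payoff; the smallest is -3/2, so the best response is X.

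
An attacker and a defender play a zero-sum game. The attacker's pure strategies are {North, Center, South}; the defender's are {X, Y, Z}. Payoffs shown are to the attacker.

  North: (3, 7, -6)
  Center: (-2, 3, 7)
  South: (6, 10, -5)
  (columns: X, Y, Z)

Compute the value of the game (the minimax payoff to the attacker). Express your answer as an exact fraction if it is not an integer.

Row minima: North → -6, Center → -2, South → -5; maximin = -2.
Column maxima: X → 6, Y → 10, Z → 7; minimax = 6.
-2 ≠ 6, so there is no saddle point; optimal play is mixed.
North is strictly dominated by South, so the attacker never plays it.
Y is strictly dominated by X (it gives the attacker strictly more in every row), so the defender never plays it.
On the remaining 2×2 (Center, South vs X, Z):
Let the attacker play Center with probability p. Expected payoff against X: (-2)p + 6(1−p) = −8p + 6; against Z: 7p + (-5)(1−p) = 12p − 5.
Setting these equal: −8p + 6 = 12p − 5 ⇒ −20p = -11 ⇒ p = 11/20, and the value is (-8)·(11/20) + 6 = 8/5.
For the defender: with q = P(X), equating Center's and South's payoffs gives −9q + 7 = 11q − 5 ⇒ q = 3/5.

8/5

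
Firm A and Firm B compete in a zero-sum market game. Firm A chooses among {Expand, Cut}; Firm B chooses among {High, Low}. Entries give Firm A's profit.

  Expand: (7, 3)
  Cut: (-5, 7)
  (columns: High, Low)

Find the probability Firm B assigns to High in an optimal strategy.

Row minima: Expand → 3, Cut → -5; maximin = 3.
Column maxima: High → 7, Low → 7; minimax = 7.
3 ≠ 7, so there is no saddle point; optimal play is mixed.
Let Firm A play Expand with probability p. Expected payoff against High: 7p + (-5)(1−p) = 12p − 5; against Low: 3p + 7(1−p) = −4p + 7.
Setting these equal: 12p − 5 = −4p + 7 ⇒ 16p = 12 ⇒ p = 3/4, and the value is (12)·(3/4) − 5 = 4.
For Firm B: with q = P(High), equating Expand's and Cut's payoffs gives 4q + 3 = −12q + 7 ⇒ q = 1/4.

1/4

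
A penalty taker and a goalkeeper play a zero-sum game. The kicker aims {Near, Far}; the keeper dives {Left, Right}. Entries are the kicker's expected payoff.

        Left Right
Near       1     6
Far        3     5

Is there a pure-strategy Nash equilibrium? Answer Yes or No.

Yes

Row minima: Near → 1, Far → 3; maximin = 3.
Column maxima: Left → 3, Right → 6; minimax = 3.
maximin = minimax = 3, so a saddle point exists.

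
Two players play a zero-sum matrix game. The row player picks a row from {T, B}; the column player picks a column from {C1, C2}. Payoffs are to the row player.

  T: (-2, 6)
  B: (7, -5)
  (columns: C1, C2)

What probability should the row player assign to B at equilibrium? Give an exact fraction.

Row minima: T → -2, B → -5; maximin = -2.
Column maxima: C1 → 7, C2 → 6; minimax = 6.
-2 ≠ 6, so there is no saddle point; optimal play is mixed.
Let the row player play T with probability p. Expected payoff against C1: (-2)p + 7(1−p) = −9p + 7; against C2: 6p + (-5)(1−p) = 11p − 5.
Setting these equal: −9p + 7 = 11p − 5 ⇒ −20p = -12 ⇒ p = 3/5, and the value is (-9)·(3/5) + 7 = 8/5.
For the column player: with q = P(C1), equating T's and B's payoffs gives −8q + 6 = 12q − 5 ⇒ q = 11/20.

2/5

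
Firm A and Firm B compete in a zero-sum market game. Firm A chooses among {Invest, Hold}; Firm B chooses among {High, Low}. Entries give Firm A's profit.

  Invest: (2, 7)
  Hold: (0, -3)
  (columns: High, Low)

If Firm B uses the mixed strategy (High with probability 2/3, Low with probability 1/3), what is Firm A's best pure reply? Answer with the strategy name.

Invest

Expected payoff of Invest: (2/3)·2 + (1/3)·7 = 11/3.
Expected payoff of Hold: (2/3)·0 + (1/3)·(-3) = -1.
The largest is 11/3, so Firm A's best response is Invest.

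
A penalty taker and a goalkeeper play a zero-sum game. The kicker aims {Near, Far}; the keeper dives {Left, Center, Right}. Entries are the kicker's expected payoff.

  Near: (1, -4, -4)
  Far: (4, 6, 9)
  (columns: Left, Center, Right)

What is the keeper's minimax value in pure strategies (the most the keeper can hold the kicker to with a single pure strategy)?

Column maxima: Left → 4, Center → 6, Right → 9.
The smallest of these is 4.

4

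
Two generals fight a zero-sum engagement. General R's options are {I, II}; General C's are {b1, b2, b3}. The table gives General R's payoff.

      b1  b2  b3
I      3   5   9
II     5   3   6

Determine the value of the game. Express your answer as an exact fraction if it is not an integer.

4

Row minima: I → 3, II → 3; maximin = 3.
Column maxima: b1 → 5, b2 → 5, b3 → 9; minimax = 5.
3 ≠ 5, so there is no saddle point; optimal play is mixed.
b3 is strictly dominated by b1 (it gives General R strictly more in every row), so General C never plays it.
On the remaining 2×2 (I, II vs b1, b2):
Let General R play I with probability p. Expected payoff against b1: 3p + 5(1−p) = −2p + 5; against b2: 5p + 3(1−p) = 2p + 3.
Setting these equal: −2p + 5 = 2p + 3 ⇒ −4p = -2 ⇒ p = 1/2, and the value is (-2)·(1/2) + 5 = 4.
For General C: with q = P(b1), equating I's and II's payoffs gives −2q + 5 = 2q + 3 ⇒ q = 1/2.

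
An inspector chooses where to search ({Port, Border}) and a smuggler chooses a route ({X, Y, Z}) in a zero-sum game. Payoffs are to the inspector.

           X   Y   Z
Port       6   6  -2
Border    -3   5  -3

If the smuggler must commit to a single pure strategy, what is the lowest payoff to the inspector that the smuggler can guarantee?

Column maxima: X → 6, Y → 6, Z → -2.
The smallest of these is -2.

-2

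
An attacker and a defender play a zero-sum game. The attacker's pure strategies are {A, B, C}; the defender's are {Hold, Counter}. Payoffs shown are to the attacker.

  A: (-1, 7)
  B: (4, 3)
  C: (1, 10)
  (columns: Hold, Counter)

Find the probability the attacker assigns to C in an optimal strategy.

1/10

Row minima: A → -1, B → 3, C → 1; maximin = 3.
Column maxima: Hold → 4, Counter → 10; minimax = 4.
3 ≠ 4, so there is no saddle point; optimal play is mixed.
A is strictly dominated by C, so the attacker never plays it.
On the remaining 2×2 (B, C vs Hold, Counter):
Let the attacker play B with probability p. Expected payoff against Hold: 4p + 1(1−p) = 3p + 1; against Counter: 3p + 10(1−p) = −7p + 10.
Setting these equal: 3p + 1 = −7p + 10 ⇒ 10p = 9 ⇒ p = 9/10, and the value is (3)·(9/10) + 1 = 37/10.
For the defender: with q = P(Hold), equating B's and C's payoffs gives q + 3 = −9q + 10 ⇒ q = 7/10.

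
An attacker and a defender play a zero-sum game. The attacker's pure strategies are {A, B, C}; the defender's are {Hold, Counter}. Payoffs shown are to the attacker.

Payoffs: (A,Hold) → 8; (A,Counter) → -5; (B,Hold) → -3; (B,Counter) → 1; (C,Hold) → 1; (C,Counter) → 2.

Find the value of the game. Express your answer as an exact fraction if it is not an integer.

Row minima: A → -5, B → -3, C → 1; maximin = 1.
Column maxima: Hold → 8, Counter → 2; minimax = 2.
1 ≠ 2, so there is no saddle point; optimal play is mixed.
B is strictly dominated by C, so the attacker never plays it.
On the remaining 2×2 (A, C vs Hold, Counter):
Let the attacker play A with probability p. Expected payoff against Hold: 8p + 1(1−p) = 7p + 1; against Counter: (-5)p + 2(1−p) = −7p + 2.
Setting these equal: 7p + 1 = −7p + 2 ⇒ 14p = 1 ⇒ p = 1/14, and the value is (7)·(1/14) + 1 = 3/2.
For the defender: with q = P(Hold), equating A's and C's payoffs gives 13q − 5 = −q + 2 ⇒ q = 1/2.

3/2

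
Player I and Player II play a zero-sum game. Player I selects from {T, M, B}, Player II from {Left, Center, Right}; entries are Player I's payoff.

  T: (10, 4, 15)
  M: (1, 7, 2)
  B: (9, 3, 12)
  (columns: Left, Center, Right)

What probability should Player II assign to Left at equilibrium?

Row minima: T → 4, M → 1, B → 3; maximin = 4.
Column maxima: Left → 10, Center → 7, Right → 15; minimax = 7.
4 ≠ 7, so there is no saddle point; optimal play is mixed.
B is strictly dominated by T, so Player I never plays it.
Right is strictly dominated by Left (it gives Player I strictly more in every row), so Player II never plays it.
On the remaining 2×2 (T, M vs Left, Center):
Let Player I play T with probability p. Expected payoff against Left: 10p + 1(1−p) = 9p + 1; against Center: 4p + 7(1−p) = −3p + 7.
Setting these equal: 9p + 1 = −3p + 7 ⇒ 12p = 6 ⇒ p = 1/2, and the value is (9)·(1/2) + 1 = 11/2.
For Player II: with q = P(Left), equating T's and M's payoffs gives 6q + 4 = −6q + 7 ⇒ q = 1/4.

1/4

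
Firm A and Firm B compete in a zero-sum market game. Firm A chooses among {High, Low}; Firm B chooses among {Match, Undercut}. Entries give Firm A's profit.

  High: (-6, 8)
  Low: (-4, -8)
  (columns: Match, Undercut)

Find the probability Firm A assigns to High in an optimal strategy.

2/9

Row minima: High → -6, Low → -8; maximin = -6.
Column maxima: Match → -4, Undercut → 8; minimax = -4.
-6 ≠ -4, so there is no saddle point; optimal play is mixed.
Let Firm A play High with probability p. Expected payoff against Match: (-6)p + (-4)(1−p) = −2p − 4; against Undercut: 8p + (-8)(1−p) = 16p − 8.
Setting these equal: −2p − 4 = 16p − 8 ⇒ −18p = -4 ⇒ p = 2/9, and the value is (-2)·(2/9) − 4 = -40/9.
For Firm B: with q = P(Match), equating High's and Low's payoffs gives −14q + 8 = 4q − 8 ⇒ q = 8/9.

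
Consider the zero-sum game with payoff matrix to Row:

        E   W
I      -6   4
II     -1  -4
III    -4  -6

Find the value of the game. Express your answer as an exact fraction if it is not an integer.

Row minima: I → -6, II → -4, III → -6; maximin = -4.
Column maxima: E → -1, W → 4; minimax = -1.
-4 ≠ -1, so there is no saddle point; optimal play is mixed.
III is strictly dominated by II, so Row never plays it.
On the remaining 2×2 (I, II vs E, W):
Let Row play I with probability p. Expected payoff against E: (-6)p + (-1)(1−p) = −5p − 1; against W: 4p + (-4)(1−p) = 8p − 4.
Setting these equal: −5p − 1 = 8p − 4 ⇒ −13p = -3 ⇒ p = 3/13, and the value is (-5)·(3/13) − 1 = -28/13.
For Column: with q = P(E), equating I's and II's payoffs gives −10q + 4 = 3q − 4 ⇒ q = 8/13.

-28/13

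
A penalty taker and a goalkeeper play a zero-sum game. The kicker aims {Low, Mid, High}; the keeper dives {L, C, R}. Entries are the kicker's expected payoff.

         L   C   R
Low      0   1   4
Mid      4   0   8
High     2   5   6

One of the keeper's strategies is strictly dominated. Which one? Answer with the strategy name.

R

L holds the kicker's payoff strictly below R in every row: 0 < 4, 4 < 8, 2 < 6.
So R is strictly dominated for the keeper.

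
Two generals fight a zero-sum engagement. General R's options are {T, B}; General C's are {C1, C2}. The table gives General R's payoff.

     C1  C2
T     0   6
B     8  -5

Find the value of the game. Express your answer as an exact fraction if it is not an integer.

48/19

Row minima: T → 0, B → -5; maximin = 0.
Column maxima: C1 → 8, C2 → 6; minimax = 6.
0 ≠ 6, so there is no saddle point; optimal play is mixed.
Let General R play T with probability p. Expected payoff against C1: 0p + 8(1−p) = −8p + 8; against C2: 6p + (-5)(1−p) = 11p − 5.
Setting these equal: −8p + 8 = 11p − 5 ⇒ −19p = -13 ⇒ p = 13/19, and the value is (-8)·(13/19) + 8 = 48/19.
For General C: with q = P(C1), equating T's and B's payoffs gives −6q + 6 = 13q − 5 ⇒ q = 11/19.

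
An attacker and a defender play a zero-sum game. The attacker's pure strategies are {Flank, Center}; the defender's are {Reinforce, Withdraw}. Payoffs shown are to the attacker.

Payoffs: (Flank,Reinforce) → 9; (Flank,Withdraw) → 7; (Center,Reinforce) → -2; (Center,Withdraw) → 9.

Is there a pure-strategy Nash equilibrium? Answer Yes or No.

Row minima: Flank → 7, Center → -2; maximin = 7.
Column maxima: Reinforce → 9, Withdraw → 9; minimax = 9.
7 ≠ 9, so no pure-strategy equilibrium exists.

No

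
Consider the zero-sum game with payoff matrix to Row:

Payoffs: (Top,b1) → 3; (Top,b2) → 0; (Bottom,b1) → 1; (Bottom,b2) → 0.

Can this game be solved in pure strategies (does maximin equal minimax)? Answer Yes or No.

Yes

Row minima: Top → 0, Bottom → 0; maximin = 0.
Column maxima: b1 → 3, b2 → 0; minimax = 0.
maximin = minimax = 0, so a saddle point exists.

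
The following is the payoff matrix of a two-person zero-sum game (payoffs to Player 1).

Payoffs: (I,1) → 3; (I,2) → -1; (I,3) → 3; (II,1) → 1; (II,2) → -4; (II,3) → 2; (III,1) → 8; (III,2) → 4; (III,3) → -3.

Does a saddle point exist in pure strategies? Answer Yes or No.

No

Row minima: I → -1, II → -4, III → -3; maximin = -1.
Column maxima: 1 → 8, 2 → 4, 3 → 3; minimax = 3.
-1 ≠ 3, so no pure-strategy equilibrium exists.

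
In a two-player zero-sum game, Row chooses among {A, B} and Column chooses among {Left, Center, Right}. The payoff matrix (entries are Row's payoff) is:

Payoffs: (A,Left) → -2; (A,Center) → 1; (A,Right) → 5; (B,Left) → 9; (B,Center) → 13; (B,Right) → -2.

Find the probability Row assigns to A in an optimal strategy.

11/18

Row minima: A → -2, B → -2; maximin = -2.
Column maxima: Left → 9, Center → 13, Right → 5; minimax = 5.
-2 ≠ 5, so there is no saddle point; optimal play is mixed.
Center is strictly dominated by Left (it gives Row strictly more in every row), so Column never plays it.
On the remaining 2×2 (A, B vs Left, Right):
Let Row play A with probability p. Expected payoff against Left: (-2)p + 9(1−p) = −11p + 9; against Right: 5p + (-2)(1−p) = 7p − 2.
Setting these equal: −11p + 9 = 7p − 2 ⇒ −18p = -11 ⇒ p = 11/18, and the value is (-11)·(11/18) + 9 = 41/18.
For Column: with q = P(Left), equating A's and B's payoffs gives −7q + 5 = 11q − 2 ⇒ q = 7/18.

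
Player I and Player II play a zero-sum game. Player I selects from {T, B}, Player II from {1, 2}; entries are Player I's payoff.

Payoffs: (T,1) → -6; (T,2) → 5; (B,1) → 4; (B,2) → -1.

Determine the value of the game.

Row minima: T → -6, B → -1; maximin = -1.
Column maxima: 1 → 4, 2 → 5; minimax = 4.
-1 ≠ 4, so there is no saddle point; optimal play is mixed.
Let Player I play T with probability p. Expected payoff against 1: (-6)p + 4(1−p) = −10p + 4; against 2: 5p + (-1)(1−p) = 6p − 1.
Setting these equal: −10p + 4 = 6p − 1 ⇒ −16p = -5 ⇒ p = 5/16, and the value is (-10)·(5/16) + 4 = 7/8.
For Player II: with q = P(1), equating T's and B's payoffs gives −11q + 5 = 5q − 1 ⇒ q = 3/8.

7/8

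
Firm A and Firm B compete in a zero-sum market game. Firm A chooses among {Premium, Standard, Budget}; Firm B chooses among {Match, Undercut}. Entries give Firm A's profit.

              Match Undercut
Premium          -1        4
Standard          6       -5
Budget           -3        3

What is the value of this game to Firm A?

19/16

Row minima: Premium → -1, Standard → -5, Budget → -3; maximin = -1.
Column maxima: Match → 6, Undercut → 4; minimax = 4.
-1 ≠ 4, so there is no saddle point; optimal play is mixed.
Budget is strictly dominated by Premium, so Firm A never plays it.
On the remaining 2×2 (Premium, Standard vs Match, Undercut):
Let Firm A play Premium with probability p. Expected payoff against Match: (-1)p + 6(1−p) = −7p + 6; against Undercut: 4p + (-5)(1−p) = 9p − 5.
Setting these equal: −7p + 6 = 9p − 5 ⇒ −16p = -11 ⇒ p = 11/16, and the value is (-7)·(11/16) + 6 = 19/16.
For Firm B: with q = P(Match), equating Premium's and Standard's payoffs gives −5q + 4 = 11q − 5 ⇒ q = 9/16.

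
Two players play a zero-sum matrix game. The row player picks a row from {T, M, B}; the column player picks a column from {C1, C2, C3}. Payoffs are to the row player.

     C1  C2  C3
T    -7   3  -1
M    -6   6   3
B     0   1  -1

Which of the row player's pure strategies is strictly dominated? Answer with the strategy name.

M gives a strictly higher payoff than T against every column: -6 > -7, 6 > 3, 3 > -1.
So T is strictly dominated and the row player never plays it.

T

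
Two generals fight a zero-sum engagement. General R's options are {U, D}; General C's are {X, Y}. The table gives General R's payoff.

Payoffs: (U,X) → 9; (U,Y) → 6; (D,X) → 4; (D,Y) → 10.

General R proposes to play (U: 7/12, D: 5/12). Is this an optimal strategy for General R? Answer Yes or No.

Against X this mix gives (7/12)·9 + (5/12)·4 = 83/12.
Against Y this mix gives (7/12)·6 + (5/12)·10 = 23/3.
General C will play X, holding General R to 83/12. Shifting weight toward the row that does better against X would raise this floor (the equalizing mix achieves 22/3 against both X and Y), so the proposed strategy is not optimal.

No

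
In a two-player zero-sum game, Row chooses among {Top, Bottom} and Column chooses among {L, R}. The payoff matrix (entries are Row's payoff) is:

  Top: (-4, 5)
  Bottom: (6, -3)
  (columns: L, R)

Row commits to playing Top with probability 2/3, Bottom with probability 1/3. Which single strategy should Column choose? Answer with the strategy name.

If Column plays L, Row's expected payoff is (2/3)·(-4) + (1/3)·6 = -2/3.
If Column plays R, Row's expected payoff is (2/3)·5 + (1/3)·(-3) = 7/3.
Column minimizes Row's payoff; the smallest is -2/3, so the best response is L.

L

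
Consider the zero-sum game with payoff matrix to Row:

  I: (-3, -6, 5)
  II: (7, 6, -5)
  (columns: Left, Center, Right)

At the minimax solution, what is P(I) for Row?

Row minima: I → -6, II → -5; maximin = -5.
Column maxima: Left → 7, Center → 6, Right → 5; minimax = 5.
-5 ≠ 5, so there is no saddle point; optimal play is mixed.
Left is strictly dominated by Center (it gives Row strictly more in every row), so Column never plays it.
On the remaining 2×2 (I, II vs Center, Right):
Let Row play I with probability p. Expected payoff against Center: (-6)p + 6(1−p) = −12p + 6; against Right: 5p + (-5)(1−p) = 10p − 5.
Setting these equal: −12p + 6 = 10p − 5 ⇒ −22p = -11 ⇒ p = 1/2, and the value is (-12)·(1/2) + 6 = 0.
For Column: with q = P(Center), equating I's and II's payoffs gives −11q + 5 = 11q − 5 ⇒ q = 5/11.

1/2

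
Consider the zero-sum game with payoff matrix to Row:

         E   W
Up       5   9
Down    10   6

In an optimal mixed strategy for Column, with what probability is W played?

Row minima: Up → 5, Down → 6; maximin = 6.
Column maxima: E → 10, W → 9; minimax = 9.
6 ≠ 9, so there is no saddle point; optimal play is mixed.
Let Row play Up with probability p. Expected payoff against E: 5p + 10(1−p) = −5p + 10; against W: 9p + 6(1−p) = 3p + 6.
Setting these equal: −5p + 10 = 3p + 6 ⇒ −8p = -4 ⇒ p = 1/2, and the value is (-5)·(1/2) + 10 = 15/2.
For Column: with q = P(E), equating Up's and Down's payoffs gives −4q + 9 = 4q + 6 ⇒ q = 3/8.

5/8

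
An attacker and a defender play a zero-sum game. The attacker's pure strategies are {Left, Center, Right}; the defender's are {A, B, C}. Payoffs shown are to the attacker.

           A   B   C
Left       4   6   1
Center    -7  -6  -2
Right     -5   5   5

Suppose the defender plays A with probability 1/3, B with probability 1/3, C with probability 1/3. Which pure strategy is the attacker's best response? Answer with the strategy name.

Expected payoff of Left: (1/3)·4 + (1/3)·6 + (1/3)·1 = 11/3.
Expected payoff of Center: (1/3)·(-7) + (1/3)·(-6) + (1/3)·(-2) = -5.
Expected payoff of Right: (1/3)·(-5) + (1/3)·5 + (1/3)·5 = 5/3.
The largest is 11/3, so the attacker's best response is Left.

Left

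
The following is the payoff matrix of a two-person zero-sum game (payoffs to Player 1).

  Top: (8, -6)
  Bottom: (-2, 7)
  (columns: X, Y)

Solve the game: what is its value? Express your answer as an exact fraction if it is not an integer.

Row minima: Top → -6, Bottom → -2; maximin = -2.
Column maxima: X → 8, Y → 7; minimax = 7.
-2 ≠ 7, so there is no saddle point; optimal play is mixed.
Let Player 1 play Top with probability p. Expected payoff against X: 8p + (-2)(1−p) = 10p − 2; against Y: (-6)p + 7(1−p) = −13p + 7.
Setting these equal: 10p − 2 = −13p + 7 ⇒ 23p = 9 ⇒ p = 9/23, and the value is (10)·(9/23) − 2 = 44/23.
For Player 2: with q = P(X), equating Top's and Bottom's payoffs gives 14q − 6 = −9q + 7 ⇒ q = 13/23.

44/23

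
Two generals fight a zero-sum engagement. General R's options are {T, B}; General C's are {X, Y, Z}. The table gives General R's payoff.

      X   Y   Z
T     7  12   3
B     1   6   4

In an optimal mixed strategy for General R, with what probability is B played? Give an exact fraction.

Row minima: T → 3, B → 1; maximin = 3.
Column maxima: X → 7, Y → 12, Z → 4; minimax = 4.
3 ≠ 4, so there is no saddle point; optimal play is mixed.
Y is strictly dominated by X (it gives General R strictly more in every row), so General C never plays it.
On the remaining 2×2 (T, B vs X, Z):
Let General R play T with probability p. Expected payoff against X: 7p + 1(1−p) = 6p + 1; against Z: 3p + 4(1−p) = −p + 4.
Setting these equal: 6p + 1 = −p + 4 ⇒ 7p = 3 ⇒ p = 3/7, and the value is (6)·(3/7) + 1 = 25/7.
For General C: with q = P(X), equating T's and B's payoffs gives 4q + 3 = −3q + 4 ⇒ q = 1/7.

4/7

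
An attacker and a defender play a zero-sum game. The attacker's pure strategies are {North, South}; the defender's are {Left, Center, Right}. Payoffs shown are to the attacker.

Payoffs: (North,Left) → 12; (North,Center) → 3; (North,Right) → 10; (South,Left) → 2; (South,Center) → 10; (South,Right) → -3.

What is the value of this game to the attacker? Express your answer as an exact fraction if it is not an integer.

109/20

Row minima: North → 3, South → -3; maximin = 3.
Column maxima: Left → 12, Center → 10, Right → 10; minimax = 10.
3 ≠ 10, so there is no saddle point; optimal play is mixed.
Left is strictly dominated by Right (it gives the attacker strictly more in every row), so the defender never plays it.
On the remaining 2×2 (North, South vs Center, Right):
Let the attacker play North with probability p. Expected payoff against Center: 3p + 10(1−p) = −7p + 10; against Right: 10p + (-3)(1−p) = 13p − 3.
Setting these equal: −7p + 10 = 13p − 3 ⇒ −20p = -13 ⇒ p = 13/20, and the value is (-7)·(13/20) + 10 = 109/20.
For the defender: with q = P(Center), equating North's and South's payoffs gives −7q + 10 = 13q − 3 ⇒ q = 13/20.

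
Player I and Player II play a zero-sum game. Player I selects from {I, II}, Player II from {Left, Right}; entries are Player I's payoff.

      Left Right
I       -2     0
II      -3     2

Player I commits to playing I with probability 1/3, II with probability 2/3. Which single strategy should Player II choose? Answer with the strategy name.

Left

If Player II plays Left, Player I's expected payoff is (1/3)·(-2) + (2/3)·(-3) = -8/3.
If Player II plays Right, Player I's expected payoff is (1/3)·0 + (2/3)·2 = 4/3.
Player II minimizes Player I's payoff; the smallest is -8/3, so the best response is Left.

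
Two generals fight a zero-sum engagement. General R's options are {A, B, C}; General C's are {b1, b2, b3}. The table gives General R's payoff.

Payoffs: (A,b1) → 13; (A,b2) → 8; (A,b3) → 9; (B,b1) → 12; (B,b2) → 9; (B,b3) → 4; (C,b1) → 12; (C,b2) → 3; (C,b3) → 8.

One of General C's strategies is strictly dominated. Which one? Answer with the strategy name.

b1

b2 holds General R's payoff strictly below b1 in every row: 8 < 13, 9 < 12, 3 < 12.
So b1 is strictly dominated for General C.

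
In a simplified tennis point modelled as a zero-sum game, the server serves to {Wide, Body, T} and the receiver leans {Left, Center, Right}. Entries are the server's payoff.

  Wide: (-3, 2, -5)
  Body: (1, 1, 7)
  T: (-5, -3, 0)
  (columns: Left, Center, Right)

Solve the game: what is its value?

Row minima: Wide → -5, Body → 1, T → -5; maximin = 1.
Column maxima: Left → 1, Center → 2, Right → 7; minimax = 1.
Since maximin = minimax = 1, there is a saddle point and the value is 1.

1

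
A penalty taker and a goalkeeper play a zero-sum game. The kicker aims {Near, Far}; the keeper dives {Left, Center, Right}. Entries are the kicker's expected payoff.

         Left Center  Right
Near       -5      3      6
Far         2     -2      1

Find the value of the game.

-1/3

Row minima: Near → -5, Far → -2; maximin = -2.
Column maxima: Left → 2, Center → 3, Right → 6; minimax = 2.
-2 ≠ 2, so there is no saddle point; optimal play is mixed.
Right is strictly dominated by Center (it gives the kicker strictly more in every row), so the keeper never plays it.
On the remaining 2×2 (Near, Far vs Left, Center):
Let the kicker play Near with probability p. Expected payoff against Left: (-5)p + 2(1−p) = −7p + 2; against Center: 3p + (-2)(1−p) = 5p − 2.
Setting these equal: −7p + 2 = 5p − 2 ⇒ −12p = -4 ⇒ p = 1/3, and the value is (-7)·(1/3) + 2 = -1/3.
For the keeper: with q = P(Left), equating Near's and Far's payoffs gives −8q + 3 = 4q − 2 ⇒ q = 5/12.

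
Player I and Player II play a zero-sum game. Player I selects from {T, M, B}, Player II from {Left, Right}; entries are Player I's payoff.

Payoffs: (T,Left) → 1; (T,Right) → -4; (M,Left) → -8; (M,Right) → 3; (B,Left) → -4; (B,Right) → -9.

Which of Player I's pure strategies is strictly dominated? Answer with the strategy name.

T gives a strictly higher payoff than B against every column: 1 > -4, -4 > -9.
So B is strictly dominated and Player I never plays it.

B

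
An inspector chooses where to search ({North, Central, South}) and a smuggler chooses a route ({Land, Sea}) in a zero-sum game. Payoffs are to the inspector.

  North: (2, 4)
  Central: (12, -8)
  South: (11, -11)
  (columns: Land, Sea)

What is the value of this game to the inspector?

Row minima: North → 2, Central → -8, South → -11; maximin = 2.
Column maxima: Land → 12, Sea → 4; minimax = 4.
2 ≠ 4, so there is no saddle point; optimal play is mixed.
South is strictly dominated by Central, so the inspector never plays it.
On the remaining 2×2 (North, Central vs Land, Sea):
Let the inspector play North with probability p. Expected payoff against Land: 2p + 12(1−p) = −10p + 12; against Sea: 4p + (-8)(1−p) = 12p − 8.
Setting these equal: −10p + 12 = 12p − 8 ⇒ −22p = -20 ⇒ p = 10/11, and the value is (-10)·(10/11) + 12 = 32/11.
For the smuggler: with q = P(Land), equating North's and Central's payoffs gives −2q + 4 = 20q − 8 ⇒ q = 6/11.

32/11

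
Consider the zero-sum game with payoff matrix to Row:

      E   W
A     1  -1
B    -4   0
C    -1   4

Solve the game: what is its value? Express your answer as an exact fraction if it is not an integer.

Row minima: A → -1, B → -4, C → -1; maximin = -1.
Column maxima: E → 1, W → 4; minimax = 1.
-1 ≠ 1, so there is no saddle point; optimal play is mixed.
B is strictly dominated by C, so Row never plays it.
On the remaining 2×2 (A, C vs E, W):
Let Row play A with probability p. Expected payoff against E: 1p + (-1)(1−p) = 2p − 1; against W: (-1)p + 4(1−p) = −5p + 4.
Setting these equal: 2p − 1 = −5p + 4 ⇒ 7p = 5 ⇒ p = 5/7, and the value is (2)·(5/7) − 1 = 3/7.
For Column: with q = P(E), equating A's and C's payoffs gives 2q − 1 = −5q + 4 ⇒ q = 5/7.

3/7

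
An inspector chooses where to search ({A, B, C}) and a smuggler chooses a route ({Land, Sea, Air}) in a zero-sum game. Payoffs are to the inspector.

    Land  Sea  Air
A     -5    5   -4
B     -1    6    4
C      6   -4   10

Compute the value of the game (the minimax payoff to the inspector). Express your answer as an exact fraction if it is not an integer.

32/17

Row minima: A → -5, B → -1, C → -4; maximin = -1.
Column maxima: Land → 6, Sea → 6, Air → 10; minimax = 6.
-1 ≠ 6, so there is no saddle point; optimal play is mixed.
A is strictly dominated by B, so the inspector never plays it.
Air is strictly dominated by Land (it gives the inspector strictly more in every row), so the smuggler never plays it.
On the remaining 2×2 (B, C vs Land, Sea):
Let the inspector play B with probability p. Expected payoff against Land: (-1)p + 6(1−p) = −7p + 6; against Sea: 6p + (-4)(1−p) = 10p − 4.
Setting these equal: −7p + 6 = 10p − 4 ⇒ −17p = -10 ⇒ p = 10/17, and the value is (-7)·(10/17) + 6 = 32/17.
For the smuggler: with q = P(Land), equating B's and C's payoffs gives −7q + 6 = 10q − 4 ⇒ q = 10/17.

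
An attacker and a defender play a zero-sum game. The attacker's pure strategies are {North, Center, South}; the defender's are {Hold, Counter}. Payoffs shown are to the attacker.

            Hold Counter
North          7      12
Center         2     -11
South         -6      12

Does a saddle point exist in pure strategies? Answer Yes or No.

Row minima: North → 7, Center → -11, South → -6; maximin = 7.
Column maxima: Hold → 7, Counter → 12; minimax = 7.
maximin = minimax = 7, so a saddle point exists.

Yes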